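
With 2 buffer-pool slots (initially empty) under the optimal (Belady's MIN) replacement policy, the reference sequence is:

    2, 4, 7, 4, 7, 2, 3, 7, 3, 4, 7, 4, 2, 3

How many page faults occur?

2 → miss, frames [2]
4 → miss, frames [2, 4]
7 → miss, evict 2, frames [4, 7]
4 → hit
7 → hit
2 → miss, evict 4, frames [7, 2]
3 → miss, evict 2, frames [7, 3]
7 → hit
3 → hit
4 → miss, evict 3, frames [7, 4]
7 → hit
4 → hit
2 → miss, evict 4, frames [7, 2]
3 → miss, evict 2, frames [7, 3]
Page faults: 8.

8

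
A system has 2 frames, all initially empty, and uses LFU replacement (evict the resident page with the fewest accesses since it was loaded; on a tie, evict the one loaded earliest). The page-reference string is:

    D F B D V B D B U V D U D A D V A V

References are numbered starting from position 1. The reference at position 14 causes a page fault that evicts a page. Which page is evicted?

pos 1: D -> miss, frames {D}
pos 2: F -> miss, frames {D,F}
pos 3: B -> miss, evict D, frames {F,B}
pos 4: D -> miss, evict F, frames {B,D}
pos 5: V -> miss, evict B, frames {D,V}
pos 6: B -> miss, evict D, frames {V,B}
pos 7: D -> miss, evict V, frames {B,D}
pos 8: B -> hit
pos 9: U -> miss, evict D, frames {B,U}
pos 10: V -> miss, evict U, frames {B,V}
pos 11: D -> miss, evict V, frames {B,D}
pos 12: U -> miss, evict D, frames {B,U}
pos 13: D -> miss, evict U, frames {B,D}
pos 14: A -> miss, evict D, frames {B,A}
At position 14, page D is evicted.

D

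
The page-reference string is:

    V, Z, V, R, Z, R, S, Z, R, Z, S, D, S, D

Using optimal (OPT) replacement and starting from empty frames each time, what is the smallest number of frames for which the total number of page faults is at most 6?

f=1: 14 faults
f=2: 7 faults
f=3: 5 faults
f=4: 5 faults
f=5: 5 faults
Smallest f with faults ≤ 6 is 3.

3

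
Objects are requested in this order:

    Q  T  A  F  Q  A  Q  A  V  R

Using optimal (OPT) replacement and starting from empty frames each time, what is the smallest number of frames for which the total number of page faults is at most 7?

2

f=1: 10 faults
f=2: 7 faults
f=3: 6 faults
f=4: 6 faults
f=5: 6 faults
f=6: 6 faults
Smallest f with faults ≤ 7 is 2.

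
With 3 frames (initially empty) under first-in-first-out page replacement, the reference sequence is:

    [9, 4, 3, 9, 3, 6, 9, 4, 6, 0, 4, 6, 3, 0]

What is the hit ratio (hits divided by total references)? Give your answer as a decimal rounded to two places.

0.36

9 -> fault, frames [9]
4 -> fault, frames [9, 4]
3 -> fault, frames [9, 4, 3]
9 -> hit
3 -> hit
6 -> fault, evict 9, frames [4, 3, 6]
9 -> fault, evict 4, frames [3, 6, 9]
4 -> fault, evict 3, frames [6, 9, 4]
6 -> hit
0 -> fault, evict 6, frames [9, 4, 0]
4 -> hit
6 -> fault, evict 9, frames [4, 0, 6]
3 -> fault, evict 4, frames [0, 6, 3]
0 -> hit
Hits: 5 of 14 references → 5/14 = 0.3571.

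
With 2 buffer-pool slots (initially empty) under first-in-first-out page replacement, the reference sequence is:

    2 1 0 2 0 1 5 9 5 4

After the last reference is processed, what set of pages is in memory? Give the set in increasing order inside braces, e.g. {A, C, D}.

2 -> miss, frames (2)
1 -> miss, frames (2 1)
0 -> miss, evict 2, frames (1 0)
2 -> miss, evict 1, frames (0 2)
0 -> hit
1 -> miss, evict 0, frames (2 1)
5 -> miss, evict 2, frames (1 5)
9 -> miss, evict 1, frames (5 9)
5 -> hit
4 -> miss, evict 5, frames (9 4)

{4, 9}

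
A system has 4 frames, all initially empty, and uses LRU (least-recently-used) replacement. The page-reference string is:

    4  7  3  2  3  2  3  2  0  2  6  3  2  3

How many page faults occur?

6

4: miss, frames [4]
7: miss, frames [4, 7]
3: miss, frames [4, 7, 3]
2: miss, frames [4, 7, 3, 2]
3: hit
2: hit
3: hit
2: hit
0: miss, evict 4, frames [7, 3, 2, 0]
2: hit
6: miss, evict 7, frames [3, 0, 2, 6]
3: hit
2: hit
3: hit
Page faults: 6.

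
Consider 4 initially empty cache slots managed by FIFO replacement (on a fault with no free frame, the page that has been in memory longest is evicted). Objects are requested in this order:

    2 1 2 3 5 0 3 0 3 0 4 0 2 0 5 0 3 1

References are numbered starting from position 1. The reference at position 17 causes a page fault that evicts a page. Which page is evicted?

pos 1: 2: fault, frames [2]
pos 2: 1: fault, frames [2, 1]
pos 3: 2: hit
pos 4: 3: fault, frames [2, 1, 3]
pos 5: 5: fault, frames [2, 1, 3, 5]
pos 6: 0: fault, evict 2, frames [1, 3, 5, 0]
pos 7: 3: hit
pos 8: 0: hit
pos 9: 3: hit
pos 10: 0: hit
pos 11: 4: fault, evict 1, frames [3, 5, 0, 4]
pos 12: 0: hit
pos 13: 2: fault, evict 3, frames [5, 0, 4, 2]
pos 14: 0: hit
pos 15: 5: hit
pos 16: 0: hit
pos 17: 3: fault, evict 5, frames [0, 4, 2, 3]
At position 17, page 5 is evicted.

5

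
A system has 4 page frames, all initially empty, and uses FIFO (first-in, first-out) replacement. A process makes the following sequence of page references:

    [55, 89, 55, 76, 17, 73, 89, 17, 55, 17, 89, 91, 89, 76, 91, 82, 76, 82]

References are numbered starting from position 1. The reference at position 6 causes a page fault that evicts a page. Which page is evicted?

55

pos 1: 55: miss, frames (55)
pos 2: 89: miss, frames (55 89)
pos 3: 55: hit
pos 4: 76: miss, frames (55 89 76)
pos 5: 17: miss, frames (55 89 76 17)
pos 6: 73: miss, evict 55, frames (89 76 17 73)
At position 6, page 55 is evicted.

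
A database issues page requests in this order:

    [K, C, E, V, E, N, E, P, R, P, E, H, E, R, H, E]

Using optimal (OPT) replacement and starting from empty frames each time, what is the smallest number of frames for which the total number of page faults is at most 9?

f=1: 16 faults
f=2: 11 faults
f=3: 8 faults
f=4: 8 faults
f=5: 8 faults
f=6: 8 faults
f=7: 8 faults
f=8: 8 faults
Smallest f with faults ≤ 9 is 3.

3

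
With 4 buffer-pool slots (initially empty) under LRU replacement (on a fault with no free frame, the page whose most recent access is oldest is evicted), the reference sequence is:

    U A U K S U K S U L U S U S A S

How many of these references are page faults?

U -> fault, frames [U]
A -> fault, frames [U, A]
U -> hit
K -> fault, frames [A, U, K]
S -> fault, frames [A, U, K, S]
U -> hit
K -> hit
S -> hit
U -> hit
L -> fault, evict A, frames [K, S, U, L]
U -> hit
S -> hit
U -> hit
S -> hit
A -> fault, evict K, frames [L, U, S, A]
S -> hit
Page faults: 6.

6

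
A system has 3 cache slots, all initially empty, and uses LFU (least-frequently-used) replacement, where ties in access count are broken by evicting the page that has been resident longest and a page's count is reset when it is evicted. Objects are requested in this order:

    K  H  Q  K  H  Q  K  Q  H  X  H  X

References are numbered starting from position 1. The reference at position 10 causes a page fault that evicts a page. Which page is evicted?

K

pos 1: K -> miss, frames {K}
pos 2: H -> miss, frames {K,H}
pos 3: Q -> miss, frames {K,H,Q}
pos 4: K -> hit
pos 5: H -> hit
pos 6: Q -> hit
pos 7: K -> hit
pos 8: Q -> hit
pos 9: H -> hit
pos 10: X -> miss, evict K, frames {H,Q,X}
At position 10, page K is evicted.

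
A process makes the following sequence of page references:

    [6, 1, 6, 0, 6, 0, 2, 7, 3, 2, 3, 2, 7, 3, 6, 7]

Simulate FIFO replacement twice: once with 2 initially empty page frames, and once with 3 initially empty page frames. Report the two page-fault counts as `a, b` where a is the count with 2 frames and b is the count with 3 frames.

2 frames: F F . F F . F F F F . . F F F F → 12 faults.
3 frames: F F . F . . F F F . . . . . F . → 7 faults.
7 < 12: adding a frame reduced faults, as is typical.

12, 7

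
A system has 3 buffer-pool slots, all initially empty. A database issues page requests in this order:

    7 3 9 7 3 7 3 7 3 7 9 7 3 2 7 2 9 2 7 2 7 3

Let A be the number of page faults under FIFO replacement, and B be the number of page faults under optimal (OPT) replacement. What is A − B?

Under FIFO: F F F . . . . . . . . . . F F . . . . . . F → 6 faults.
Under OPT: F F F . . . . . . . . . . F . . . . . . . F → 5 faults.
A − B = 6 − 5 = 1.

1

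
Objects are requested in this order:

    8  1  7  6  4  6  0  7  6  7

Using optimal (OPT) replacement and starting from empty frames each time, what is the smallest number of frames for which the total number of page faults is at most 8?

f=1: 10 faults
f=2: 7 faults
f=3: 6 faults
f=4: 6 faults
f=5: 6 faults
f=6: 6 faults
Smallest f with faults ≤ 8 is 2.

2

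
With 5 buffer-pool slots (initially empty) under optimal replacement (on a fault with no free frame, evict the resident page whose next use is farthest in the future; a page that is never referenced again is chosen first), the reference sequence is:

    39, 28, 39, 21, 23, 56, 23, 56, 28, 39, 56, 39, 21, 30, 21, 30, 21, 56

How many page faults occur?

6

39: miss, frames {39}
28: miss, frames {39,28}
39: hit
21: miss, frames {39,28,21}
23: miss, frames {39,28,21,23}
56: miss, frames {39,28,21,23,56}
23: hit
56: hit
28: hit
39: hit
56: hit
39: hit
21: hit
30: miss, evict 23, frames {39,28,21,56,30}
21: hit
30: hit
21: hit
56: hit
Page faults: 6.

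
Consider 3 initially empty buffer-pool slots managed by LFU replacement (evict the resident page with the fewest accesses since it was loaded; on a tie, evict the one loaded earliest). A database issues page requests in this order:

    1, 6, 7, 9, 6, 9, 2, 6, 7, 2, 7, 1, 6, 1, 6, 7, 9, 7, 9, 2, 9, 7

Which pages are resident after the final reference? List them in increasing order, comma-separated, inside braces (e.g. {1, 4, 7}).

1: fault, frames {1}
6: fault, frames {1,6}
7: fault, frames {1,6,7}
9: fault, evict 1, frames {6,7,9}
6: hit
9: hit
2: fault, evict 7, frames {6,9,2}
6: hit
7: fault, evict 2, frames {6,9,7}
2: fault, evict 7, frames {6,9,2}
7: fault, evict 2, frames {6,9,7}
1: fault, evict 7, frames {6,9,1}
6: hit
1: hit
6: hit
7: fault, evict 9, frames {6,1,7}
9: fault, evict 7, frames {6,1,9}
7: fault, evict 9, frames {6,1,7}
9: fault, evict 7, frames {6,1,9}
2: fault, evict 9, frames {6,1,2}
9: fault, evict 2, frames {6,1,9}
7: fault, evict 9, frames {6,1,7}

{1, 6, 7}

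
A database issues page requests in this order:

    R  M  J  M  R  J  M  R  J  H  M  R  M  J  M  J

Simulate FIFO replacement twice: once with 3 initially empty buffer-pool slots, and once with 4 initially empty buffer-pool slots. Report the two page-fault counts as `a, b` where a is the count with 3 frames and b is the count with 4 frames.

7, 4

3 frames: F F F . . . . . . F . F F F . . → 7 faults.
4 frames: F F F . . . . . . F . . . . . . → 4 faults.
4 < 7: adding a frame reduced faults, as is typical.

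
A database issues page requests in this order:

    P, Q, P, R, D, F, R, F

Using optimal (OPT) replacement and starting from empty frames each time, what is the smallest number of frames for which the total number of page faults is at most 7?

f=1: 8 faults
f=2: 5 faults
f=3: 5 faults
f=4: 5 faults
f=5: 5 faults
Smallest f with faults ≤ 7 is 2.

2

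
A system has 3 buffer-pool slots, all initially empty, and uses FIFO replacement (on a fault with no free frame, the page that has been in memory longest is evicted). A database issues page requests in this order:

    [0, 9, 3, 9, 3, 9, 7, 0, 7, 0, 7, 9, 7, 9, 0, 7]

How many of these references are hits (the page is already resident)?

0: fault, frames [0]
9: fault, frames [0, 9]
3: fault, frames [0, 9, 3]
9: hit
3: hit
9: hit
7: fault, evict 0, frames [9, 3, 7]
0: fault, evict 9, frames [3, 7, 0]
7: hit
0: hit
7: hit
9: fault, evict 3, frames [7, 0, 9]
7: hit
9: hit
0: hit
7: hit
Hits: 10.

10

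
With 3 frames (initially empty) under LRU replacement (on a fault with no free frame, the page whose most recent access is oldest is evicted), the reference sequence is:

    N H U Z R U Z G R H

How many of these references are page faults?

N: miss, frames (N)
H: miss, frames (N H)
U: miss, frames (N H U)
Z: miss, evict N, frames (H U Z)
R: miss, evict H, frames (U Z R)
U: hit
Z: hit
G: miss, evict R, frames (U Z G)
R: miss, evict U, frames (Z G R)
H: miss, evict Z, frames (G R H)
Page faults: 8.

8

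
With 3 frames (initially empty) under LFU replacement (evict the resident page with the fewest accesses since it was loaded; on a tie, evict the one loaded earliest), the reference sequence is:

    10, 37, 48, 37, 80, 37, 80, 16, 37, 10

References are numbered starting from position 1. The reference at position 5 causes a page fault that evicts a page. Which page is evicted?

10

pos 1: 10 → fault, frames {10}
pos 2: 37 → fault, frames {10,37}
pos 3: 48 → fault, frames {10,37,48}
pos 4: 37 → hit
pos 5: 80 → fault, evict 10, frames {37,48,80}
At position 5, page 10 is evicted.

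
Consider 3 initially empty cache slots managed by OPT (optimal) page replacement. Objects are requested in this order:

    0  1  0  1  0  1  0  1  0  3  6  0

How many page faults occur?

4

0 → miss, frames (0)
1 → miss, frames (0 1)
0 → hit
1 → hit
0 → hit
1 → hit
0 → hit
1 → hit
0 → hit
3 → miss, frames (0 1 3)
6 → miss, evict 3, frames (0 1 6)
0 → hit
Page faults: 4.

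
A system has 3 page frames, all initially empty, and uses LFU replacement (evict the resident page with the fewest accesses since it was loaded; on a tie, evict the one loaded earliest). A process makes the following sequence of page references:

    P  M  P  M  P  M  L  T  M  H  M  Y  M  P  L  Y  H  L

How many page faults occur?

10

P: miss, frames (P)
M: miss, frames (P M)
P: hit
M: hit
P: hit
M: hit
L: miss, frames (P M L)
T: miss, evict L, frames (P M T)
M: hit
H: miss, evict T, frames (P M H)
M: hit
Y: miss, evict H, frames (P M Y)
M: hit
P: hit
L: miss, evict Y, frames (P M L)
Y: miss, evict L, frames (P M Y)
H: miss, evict Y, frames (P M H)
L: miss, evict H, frames (P M L)
Page faults: 10.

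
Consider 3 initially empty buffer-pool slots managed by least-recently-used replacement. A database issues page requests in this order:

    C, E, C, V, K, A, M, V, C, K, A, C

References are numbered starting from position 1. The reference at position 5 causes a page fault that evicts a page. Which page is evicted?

pos 1: C: miss, frames {C}
pos 2: E: miss, frames {C,E}
pos 3: C: hit
pos 4: V: miss, frames {E,C,V}
pos 5: K: miss, evict E, frames {C,V,K}
At position 5, page E is evicted.

E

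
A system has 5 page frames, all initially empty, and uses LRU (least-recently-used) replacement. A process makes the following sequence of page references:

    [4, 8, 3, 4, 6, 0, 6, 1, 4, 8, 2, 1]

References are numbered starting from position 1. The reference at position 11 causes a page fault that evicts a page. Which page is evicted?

0

pos 1: 4 -> fault, frames {4}
pos 2: 8 -> fault, frames {4,8}
pos 3: 3 -> fault, frames {4,8,3}
pos 4: 4 -> hit
pos 5: 6 -> fault, frames {8,3,4,6}
pos 6: 0 -> fault, frames {8,3,4,6,0}
pos 7: 6 -> hit
pos 8: 1 -> fault, evict 8, frames {3,4,0,6,1}
pos 9: 4 -> hit
pos 10: 8 -> fault, evict 3, frames {0,6,1,4,8}
pos 11: 2 -> fault, evict 0, frames {6,1,4,8,2}
At position 11, page 0 is evicted.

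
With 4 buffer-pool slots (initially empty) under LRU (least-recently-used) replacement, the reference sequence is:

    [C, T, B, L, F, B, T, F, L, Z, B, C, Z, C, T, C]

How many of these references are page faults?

C → miss, frames (C)
T → miss, frames (C T)
B → miss, frames (C T B)
L → miss, frames (C T B L)
F → miss, evict C, frames (T B L F)
B → hit
T → hit
F → hit
L → hit
Z → miss, evict B, frames (T F L Z)
B → miss, evict T, frames (F L Z B)
C → miss, evict F, frames (L Z B C)
Z → hit
C → hit
T → miss, evict L, frames (B Z C T)
C → hit
Page faults: 9.

9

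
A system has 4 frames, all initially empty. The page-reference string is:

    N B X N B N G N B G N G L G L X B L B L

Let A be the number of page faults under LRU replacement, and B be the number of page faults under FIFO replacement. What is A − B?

Under LRU: F F F . . . F . . . . . F . . F F . . . → 7 faults.
Under FIFO: F F F . . . F . . . . . F . . . . . . . → 5 faults.
A − B = 7 − 5 = 2.

2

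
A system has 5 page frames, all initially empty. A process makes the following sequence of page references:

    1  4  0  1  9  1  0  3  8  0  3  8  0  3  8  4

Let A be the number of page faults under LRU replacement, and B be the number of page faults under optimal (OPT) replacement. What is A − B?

Under LRU: F F F . F . . F F . . . . . . F → 7 faults.
Under OPT: F F F . F . . F F . . . . . . . → 6 faults.
A − B = 7 − 6 = 1.

1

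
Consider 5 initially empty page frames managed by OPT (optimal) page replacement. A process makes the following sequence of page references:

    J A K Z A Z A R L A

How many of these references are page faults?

J → miss, frames [J]
A → miss, frames [J, A]
K → miss, frames [J, A, K]
Z → miss, frames [J, A, K, Z]
A → hit
Z → hit
A → hit
R → miss, frames [J, A, K, Z, R]
L → miss, evict R, frames [J, A, K, Z, L]
A → hit
Page faults: 6.

6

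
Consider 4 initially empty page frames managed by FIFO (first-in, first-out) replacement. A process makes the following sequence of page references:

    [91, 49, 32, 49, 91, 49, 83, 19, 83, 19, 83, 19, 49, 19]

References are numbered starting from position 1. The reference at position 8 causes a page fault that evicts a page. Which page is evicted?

91

pos 1: 91: fault, frames [91]
pos 2: 49: fault, frames [91, 49]
pos 3: 32: fault, frames [91, 49, 32]
pos 4: 49: hit
pos 5: 91: hit
pos 6: 49: hit
pos 7: 83: fault, frames [91, 49, 32, 83]
pos 8: 19: fault, evict 91, frames [49, 32, 83, 19]
At position 8, page 91 is evicted.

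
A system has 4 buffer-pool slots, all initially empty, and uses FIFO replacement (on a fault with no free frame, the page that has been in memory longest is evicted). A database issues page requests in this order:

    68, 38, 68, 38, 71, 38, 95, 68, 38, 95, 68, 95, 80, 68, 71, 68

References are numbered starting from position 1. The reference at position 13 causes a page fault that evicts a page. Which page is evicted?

68

pos 1: 68 → miss, frames {68}
pos 2: 38 → miss, frames {68,38}
pos 3: 68 → hit
pos 4: 38 → hit
pos 5: 71 → miss, frames {68,38,71}
pos 6: 38 → hit
pos 7: 95 → miss, frames {68,38,71,95}
pos 8: 68 → hit
pos 9: 38 → hit
pos 10: 95 → hit
pos 11: 68 → hit
pos 12: 95 → hit
pos 13: 80 → miss, evict 68, frames {38,71,95,80}
At position 13, page 68 is evicted.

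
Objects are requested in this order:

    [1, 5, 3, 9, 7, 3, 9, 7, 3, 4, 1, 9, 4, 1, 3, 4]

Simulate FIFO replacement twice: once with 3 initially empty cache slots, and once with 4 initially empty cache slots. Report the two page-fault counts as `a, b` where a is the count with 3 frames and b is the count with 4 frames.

10, 8

3 frames: F F F F F . . . . F F F . . F F → 10 faults.
4 frames: F F F F F . . . . F F . . . F . → 8 faults.
8 < 10: adding a frame reduced faults, as is typical.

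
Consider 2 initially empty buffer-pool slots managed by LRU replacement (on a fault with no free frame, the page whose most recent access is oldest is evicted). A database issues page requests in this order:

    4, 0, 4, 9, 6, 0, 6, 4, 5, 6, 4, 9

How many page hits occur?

2

4: miss, frames {4}
0: miss, frames {4,0}
4: hit
9: miss, evict 0, frames {4,9}
6: miss, evict 4, frames {9,6}
0: miss, evict 9, frames {6,0}
6: hit
4: miss, evict 0, frames {6,4}
5: miss, evict 6, frames {4,5}
6: miss, evict 4, frames {5,6}
4: miss, evict 5, frames {6,4}
9: miss, evict 6, frames {4,9}
Hits: 2.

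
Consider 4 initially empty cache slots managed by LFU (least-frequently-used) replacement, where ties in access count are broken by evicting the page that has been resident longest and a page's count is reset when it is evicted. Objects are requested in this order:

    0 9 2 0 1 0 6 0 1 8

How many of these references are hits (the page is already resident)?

4

0 -> fault, frames [0]
9 -> fault, frames [0, 9]
2 -> fault, frames [0, 9, 2]
0 -> hit
1 -> fault, frames [0, 9, 2, 1]
0 -> hit
6 -> fault, evict 9, frames [0, 2, 1, 6]
0 -> hit
1 -> hit
8 -> fault, evict 2, frames [0, 1, 6, 8]
Hits: 4.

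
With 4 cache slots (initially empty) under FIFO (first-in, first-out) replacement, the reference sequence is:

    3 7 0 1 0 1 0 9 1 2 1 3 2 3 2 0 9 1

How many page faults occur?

9

3 → fault, frames (3)
7 → fault, frames (3 7)
0 → fault, frames (3 7 0)
1 → fault, frames (3 7 0 1)
0 → hit
1 → hit
0 → hit
9 → fault, evict 3, frames (7 0 1 9)
1 → hit
2 → fault, evict 7, frames (0 1 9 2)
1 → hit
3 → fault, evict 0, frames (1 9 2 3)
2 → hit
3 → hit
2 → hit
0 → fault, evict 1, frames (9 2 3 0)
9 → hit
1 → fault, evict 9, frames (2 3 0 1)
Page faults: 9.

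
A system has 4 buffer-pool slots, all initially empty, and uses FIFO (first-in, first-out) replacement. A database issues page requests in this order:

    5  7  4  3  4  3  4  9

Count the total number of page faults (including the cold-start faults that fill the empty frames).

5 -> miss, frames {5}
7 -> miss, frames {5,7}
4 -> miss, frames {5,7,4}
3 -> miss, frames {5,7,4,3}
4 -> hit
3 -> hit
4 -> hit
9 -> miss, evict 5, frames {7,4,3,9}
Page faults: 5.

5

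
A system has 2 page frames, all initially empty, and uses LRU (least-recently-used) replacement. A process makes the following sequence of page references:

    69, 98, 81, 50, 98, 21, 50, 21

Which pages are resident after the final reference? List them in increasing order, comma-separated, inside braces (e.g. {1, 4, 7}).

{21, 50}

69 → miss, frames (69)
98 → miss, frames (69 98)
81 → miss, evict 69, frames (98 81)
50 → miss, evict 98, frames (81 50)
98 → miss, evict 81, frames (50 98)
21 → miss, evict 50, frames (98 21)
50 → miss, evict 98, frames (21 50)
21 → hit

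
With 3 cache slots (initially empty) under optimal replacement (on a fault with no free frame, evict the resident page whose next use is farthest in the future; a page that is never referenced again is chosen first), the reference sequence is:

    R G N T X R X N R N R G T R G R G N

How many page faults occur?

8

R: fault, frames [R]
G: fault, frames [R, G]
N: fault, frames [R, G, N]
T: fault, evict G, frames [R, N, T]
X: fault, evict T, frames [R, N, X]
R: hit
X: hit
N: hit
R: hit
N: hit
R: hit
G: fault, evict X, frames [R, N, G]
T: fault, evict N, frames [R, G, T]
R: hit
G: hit
R: hit
G: hit
N: fault, evict T, frames [R, G, N]
Page faults: 8.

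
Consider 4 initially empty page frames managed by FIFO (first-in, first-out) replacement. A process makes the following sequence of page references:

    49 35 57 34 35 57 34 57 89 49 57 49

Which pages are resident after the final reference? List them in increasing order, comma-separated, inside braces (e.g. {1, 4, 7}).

{34, 49, 57, 89}

49 -> fault, frames {49}
35 -> fault, frames {49,35}
57 -> fault, frames {49,35,57}
34 -> fault, frames {49,35,57,34}
35 -> hit
57 -> hit
34 -> hit
57 -> hit
89 -> fault, evict 49, frames {35,57,34,89}
49 -> fault, evict 35, frames {57,34,89,49}
57 -> hit
49 -> hit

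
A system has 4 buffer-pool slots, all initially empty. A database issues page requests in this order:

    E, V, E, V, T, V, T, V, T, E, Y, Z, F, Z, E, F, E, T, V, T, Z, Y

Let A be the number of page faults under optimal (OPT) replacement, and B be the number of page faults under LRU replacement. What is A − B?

-2

Under OPT: F F . . F . . . . . F F F . . . . . F . . F → 8 faults.
Under LRU: F F . . F . . . . . F F F . . . . F F . F F → 10 faults.
A − B = 8 − 10 = -2.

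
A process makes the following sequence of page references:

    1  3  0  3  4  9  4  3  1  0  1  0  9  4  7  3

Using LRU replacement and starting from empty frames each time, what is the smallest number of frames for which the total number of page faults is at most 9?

5

f=1: 16 faults
f=2: 12 faults
f=3: 11 faults
f=4: 11 faults
f=5: 7 faults
f=6: 6 faults
Smallest f with faults ≤ 9 is 5.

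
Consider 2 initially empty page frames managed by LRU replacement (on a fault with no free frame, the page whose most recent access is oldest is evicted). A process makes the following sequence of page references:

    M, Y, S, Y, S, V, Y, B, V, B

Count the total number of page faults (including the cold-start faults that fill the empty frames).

7

M → miss, frames [M]
Y → miss, frames [M, Y]
S → miss, evict M, frames [Y, S]
Y → hit
S → hit
V → miss, evict Y, frames [S, V]
Y → miss, evict S, frames [V, Y]
B → miss, evict V, frames [Y, B]
V → miss, evict Y, frames [B, V]
B → hit
Page faults: 7.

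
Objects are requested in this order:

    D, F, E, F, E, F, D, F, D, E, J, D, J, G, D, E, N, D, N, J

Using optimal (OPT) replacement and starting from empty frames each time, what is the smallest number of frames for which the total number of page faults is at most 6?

f=1: 20 faults
f=2: 10 faults
f=3: 7 faults
f=4: 6 faults
f=5: 6 faults
f=6: 6 faults
Smallest f with faults ≤ 6 is 4.

4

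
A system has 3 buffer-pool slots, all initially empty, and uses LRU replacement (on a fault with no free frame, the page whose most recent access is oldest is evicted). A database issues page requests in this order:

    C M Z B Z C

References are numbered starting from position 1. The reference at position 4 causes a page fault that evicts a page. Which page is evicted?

C

pos 1: C -> miss, frames {C}
pos 2: M -> miss, frames {C,M}
pos 3: Z -> miss, frames {C,M,Z}
pos 4: B -> miss, evict C, frames {M,Z,B}
At position 4, page C is evicted.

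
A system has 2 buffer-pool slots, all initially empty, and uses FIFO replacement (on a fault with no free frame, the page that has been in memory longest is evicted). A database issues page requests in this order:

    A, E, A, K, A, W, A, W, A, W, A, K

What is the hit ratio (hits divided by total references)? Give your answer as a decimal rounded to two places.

0.50

A: fault, frames (A)
E: fault, frames (A E)
A: hit
K: fault, evict A, frames (E K)
A: fault, evict E, frames (K A)
W: fault, evict K, frames (A W)
A: hit
W: hit
A: hit
W: hit
A: hit
K: fault, evict A, frames (W K)
Hits: 6 of 12 references → 6/12 = 0.5000.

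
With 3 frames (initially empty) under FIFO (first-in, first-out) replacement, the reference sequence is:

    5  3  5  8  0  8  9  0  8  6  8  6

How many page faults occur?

5 -> fault, frames {5}
3 -> fault, frames {5,3}
5 -> hit
8 -> fault, frames {5,3,8}
0 -> fault, evict 5, frames {3,8,0}
8 -> hit
9 -> fault, evict 3, frames {8,0,9}
0 -> hit
8 -> hit
6 -> fault, evict 8, frames {0,9,6}
8 -> fault, evict 0, frames {9,6,8}
6 -> hit
Page faults: 7.

7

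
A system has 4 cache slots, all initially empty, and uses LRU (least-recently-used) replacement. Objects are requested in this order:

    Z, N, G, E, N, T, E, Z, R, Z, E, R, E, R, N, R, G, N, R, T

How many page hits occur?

10

Z: fault, frames (Z)
N: fault, frames (Z N)
G: fault, frames (Z N G)
E: fault, frames (Z N G E)
N: hit
T: fault, evict Z, frames (G E N T)
E: hit
Z: fault, evict G, frames (N T E Z)
R: fault, evict N, frames (T E Z R)
Z: hit
E: hit
R: hit
E: hit
R: hit
N: fault, evict T, frames (Z E R N)
R: hit
G: fault, evict Z, frames (E N R G)
N: hit
R: hit
T: fault, evict E, frames (G N R T)
Hits: 10.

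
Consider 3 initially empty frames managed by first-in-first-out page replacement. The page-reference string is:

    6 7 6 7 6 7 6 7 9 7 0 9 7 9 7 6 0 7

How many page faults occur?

6 -> miss, frames (6)
7 -> miss, frames (6 7)
6 -> hit
7 -> hit
6 -> hit
7 -> hit
6 -> hit
7 -> hit
9 -> miss, frames (6 7 9)
7 -> hit
0 -> miss, evict 6, frames (7 9 0)
9 -> hit
7 -> hit
9 -> hit
7 -> hit
6 -> miss, evict 7, frames (9 0 6)
0 -> hit
7 -> miss, evict 9, frames (0 6 7)
Page faults: 6.

6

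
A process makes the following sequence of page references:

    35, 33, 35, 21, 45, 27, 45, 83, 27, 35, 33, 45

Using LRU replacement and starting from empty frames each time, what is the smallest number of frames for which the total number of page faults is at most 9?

f=1: 12 faults
f=2: 10 faults
f=3: 9 faults
f=4: 9 faults
f=5: 7 faults
f=6: 6 faults
Smallest f with faults ≤ 9 is 3.

3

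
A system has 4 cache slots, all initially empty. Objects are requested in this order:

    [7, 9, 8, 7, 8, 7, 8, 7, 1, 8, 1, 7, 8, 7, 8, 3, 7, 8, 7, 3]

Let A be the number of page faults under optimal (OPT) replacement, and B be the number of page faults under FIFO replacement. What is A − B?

-1

Under OPT: F F F . . . . . F . . . . . . F . . . . → 5 faults.
Under FIFO: F F F . . . . . F . . . . . . F F . . . → 6 faults.
A − B = 5 − 6 = -1.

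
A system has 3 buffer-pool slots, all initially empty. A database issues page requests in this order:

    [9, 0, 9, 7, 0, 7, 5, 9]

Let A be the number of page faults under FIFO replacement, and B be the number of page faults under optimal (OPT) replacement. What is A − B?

1

Under FIFO: F F . F . . F F → 5 faults.
Under OPT: F F . F . . F . → 4 faults.
A − B = 5 − 4 = 1.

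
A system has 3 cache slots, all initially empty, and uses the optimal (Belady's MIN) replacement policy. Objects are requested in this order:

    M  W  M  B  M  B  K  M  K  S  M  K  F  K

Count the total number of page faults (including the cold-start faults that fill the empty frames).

M → miss, frames {M}
W → miss, frames {M,W}
M → hit
B → miss, frames {M,W,B}
M → hit
B → hit
K → miss, evict B, frames {M,W,K}
M → hit
K → hit
S → miss, evict W, frames {M,K,S}
M → hit
K → hit
F → miss, evict S, frames {M,K,F}
K → hit
Page faults: 6.

6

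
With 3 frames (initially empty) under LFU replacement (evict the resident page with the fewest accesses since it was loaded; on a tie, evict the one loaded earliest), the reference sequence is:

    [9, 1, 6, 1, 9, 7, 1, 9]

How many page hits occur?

4

9 -> miss, frames [9]
1 -> miss, frames [9, 1]
6 -> miss, frames [9, 1, 6]
1 -> hit
9 -> hit
7 -> miss, evict 6, frames [9, 1, 7]
1 -> hit
9 -> hit
Hits: 4.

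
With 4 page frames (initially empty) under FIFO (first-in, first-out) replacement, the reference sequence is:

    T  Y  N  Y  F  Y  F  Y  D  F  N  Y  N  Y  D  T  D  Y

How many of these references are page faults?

7

T -> fault, frames [T]
Y -> fault, frames [T, Y]
N -> fault, frames [T, Y, N]
Y -> hit
F -> fault, frames [T, Y, N, F]
Y -> hit
F -> hit
Y -> hit
D -> fault, evict T, frames [Y, N, F, D]
F -> hit
N -> hit
Y -> hit
N -> hit
Y -> hit
D -> hit
T -> fault, evict Y, frames [N, F, D, T]
D -> hit
Y -> fault, evict N, frames [F, D, T, Y]
Page faults: 7.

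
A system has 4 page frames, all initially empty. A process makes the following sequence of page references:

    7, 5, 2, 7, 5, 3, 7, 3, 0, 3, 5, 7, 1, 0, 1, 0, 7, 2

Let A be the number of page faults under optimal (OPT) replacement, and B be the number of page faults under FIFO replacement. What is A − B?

-1

Under OPT: F F F . . F . . F . . . F . . . . F → 7 faults.
Under FIFO: F F F . . F . . F . . F F . . . . F → 8 faults.
A − B = 7 − 8 = -1.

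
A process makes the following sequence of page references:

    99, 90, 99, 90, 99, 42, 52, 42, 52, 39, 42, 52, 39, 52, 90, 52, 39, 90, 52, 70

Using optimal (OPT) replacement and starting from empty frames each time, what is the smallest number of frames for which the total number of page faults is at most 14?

f=1: 20 faults
f=2: 10 faults
f=3: 7 faults
f=4: 6 faults
f=5: 6 faults
f=6: 6 faults
Smallest f with faults ≤ 14 is 2.

2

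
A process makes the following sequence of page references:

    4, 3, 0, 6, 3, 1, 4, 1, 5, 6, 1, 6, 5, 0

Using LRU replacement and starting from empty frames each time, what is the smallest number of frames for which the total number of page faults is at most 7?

f=1: 14 faults
f=2: 12 faults
f=3: 9 faults
f=4: 9 faults
f=5: 7 faults
f=6: 6 faults
Smallest f with faults ≤ 7 is 5.

5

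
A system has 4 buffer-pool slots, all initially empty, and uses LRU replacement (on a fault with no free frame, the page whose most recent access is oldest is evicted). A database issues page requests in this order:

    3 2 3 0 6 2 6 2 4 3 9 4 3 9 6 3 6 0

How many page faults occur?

9

3 → miss, frames [3]
2 → miss, frames [3, 2]
3 → hit
0 → miss, frames [2, 3, 0]
6 → miss, frames [2, 3, 0, 6]
2 → hit
6 → hit
2 → hit
4 → miss, evict 3, frames [0, 6, 2, 4]
3 → miss, evict 0, frames [6, 2, 4, 3]
9 → miss, evict 6, frames [2, 4, 3, 9]
4 → hit
3 → hit
9 → hit
6 → miss, evict 2, frames [4, 3, 9, 6]
3 → hit
6 → hit
0 → miss, evict 4, frames [9, 3, 6, 0]
Page faults: 9.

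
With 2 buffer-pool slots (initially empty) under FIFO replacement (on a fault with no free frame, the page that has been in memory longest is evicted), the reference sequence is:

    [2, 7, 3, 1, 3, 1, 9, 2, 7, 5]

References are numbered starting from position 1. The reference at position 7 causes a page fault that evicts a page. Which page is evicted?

3

pos 1: 2 -> miss, frames (2)
pos 2: 7 -> miss, frames (2 7)
pos 3: 3 -> miss, evict 2, frames (7 3)
pos 4: 1 -> miss, evict 7, frames (3 1)
pos 5: 3 -> hit
pos 6: 1 -> hit
pos 7: 9 -> miss, evict 3, frames (1 9)
At position 7, page 3 is evicted.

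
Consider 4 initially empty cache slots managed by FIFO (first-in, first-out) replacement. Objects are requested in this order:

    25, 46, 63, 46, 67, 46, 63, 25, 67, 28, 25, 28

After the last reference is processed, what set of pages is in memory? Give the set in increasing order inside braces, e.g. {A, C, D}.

{25, 28, 63, 67}

25 → miss, frames [25]
46 → miss, frames [25, 46]
63 → miss, frames [25, 46, 63]
46 → hit
67 → miss, frames [25, 46, 63, 67]
46 → hit
63 → hit
25 → hit
67 → hit
28 → miss, evict 25, frames [46, 63, 67, 28]
25 → miss, evict 46, frames [63, 67, 28, 25]
28 → hit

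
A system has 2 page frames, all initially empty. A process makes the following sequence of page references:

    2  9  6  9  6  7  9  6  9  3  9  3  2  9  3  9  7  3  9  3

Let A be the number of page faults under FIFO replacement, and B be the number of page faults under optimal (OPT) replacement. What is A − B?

4

Under FIFO: F F F . . F F F . F F . F . F F F F F . → 14 faults.
Under OPT: F F F . . F . F . F . . F . F . F . F . → 10 faults.
A − B = 14 − 10 = 4.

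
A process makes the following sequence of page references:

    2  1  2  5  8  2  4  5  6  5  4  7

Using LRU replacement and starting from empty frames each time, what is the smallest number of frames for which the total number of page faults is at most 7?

4

f=1: 12 faults
f=2: 10 faults
f=3: 8 faults
f=4: 7 faults
f=5: 7 faults
f=6: 7 faults
f=7: 7 faults
Smallest f with faults ≤ 7 is 4.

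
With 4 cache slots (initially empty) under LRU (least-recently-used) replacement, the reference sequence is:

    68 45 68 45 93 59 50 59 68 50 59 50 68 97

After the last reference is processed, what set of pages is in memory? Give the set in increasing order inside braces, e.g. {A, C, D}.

{50, 59, 68, 97}

68: miss, frames {68}
45: miss, frames {68,45}
68: hit
45: hit
93: miss, frames {68,45,93}
59: miss, frames {68,45,93,59}
50: miss, evict 68, frames {45,93,59,50}
59: hit
68: miss, evict 45, frames {93,50,59,68}
50: hit
59: hit
50: hit
68: hit
97: miss, evict 93, frames {59,50,68,97}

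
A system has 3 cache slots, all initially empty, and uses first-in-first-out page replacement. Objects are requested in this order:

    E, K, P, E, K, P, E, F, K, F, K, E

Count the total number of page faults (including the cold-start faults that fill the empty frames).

5

E: fault, frames (E)
K: fault, frames (E K)
P: fault, frames (E K P)
E: hit
K: hit
P: hit
E: hit
F: fault, evict E, frames (K P F)
K: hit
F: hit
K: hit
E: fault, evict K, frames (P F E)
Page faults: 5.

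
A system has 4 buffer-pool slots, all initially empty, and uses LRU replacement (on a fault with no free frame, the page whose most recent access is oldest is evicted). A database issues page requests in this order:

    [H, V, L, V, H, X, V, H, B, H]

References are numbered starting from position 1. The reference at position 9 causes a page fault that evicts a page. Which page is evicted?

L

pos 1: H -> miss, frames [H]
pos 2: V -> miss, frames [H, V]
pos 3: L -> miss, frames [H, V, L]
pos 4: V -> hit
pos 5: H -> hit
pos 6: X -> miss, frames [L, V, H, X]
pos 7: V -> hit
pos 8: H -> hit
pos 9: B -> miss, evict L, frames [X, V, H, B]
At position 9, page L is evicted.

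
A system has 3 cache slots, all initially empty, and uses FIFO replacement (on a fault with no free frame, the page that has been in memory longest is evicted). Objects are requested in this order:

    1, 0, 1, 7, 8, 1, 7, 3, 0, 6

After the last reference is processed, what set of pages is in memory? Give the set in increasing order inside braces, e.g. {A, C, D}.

1 → fault, frames [1]
0 → fault, frames [1, 0]
1 → hit
7 → fault, frames [1, 0, 7]
8 → fault, evict 1, frames [0, 7, 8]
1 → fault, evict 0, frames [7, 8, 1]
7 → hit
3 → fault, evict 7, frames [8, 1, 3]
0 → fault, evict 8, frames [1, 3, 0]
6 → fault, evict 1, frames [3, 0, 6]

{0, 3, 6}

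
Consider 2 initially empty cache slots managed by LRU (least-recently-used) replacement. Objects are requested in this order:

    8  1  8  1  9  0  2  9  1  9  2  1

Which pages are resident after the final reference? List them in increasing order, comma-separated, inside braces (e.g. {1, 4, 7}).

{1, 2}

8 -> miss, frames [8]
1 -> miss, frames [8, 1]
8 -> hit
1 -> hit
9 -> miss, evict 8, frames [1, 9]
0 -> miss, evict 1, frames [9, 0]
2 -> miss, evict 9, frames [0, 2]
9 -> miss, evict 0, frames [2, 9]
1 -> miss, evict 2, frames [9, 1]
9 -> hit
2 -> miss, evict 1, frames [9, 2]
1 -> miss, evict 9, frames [2, 1]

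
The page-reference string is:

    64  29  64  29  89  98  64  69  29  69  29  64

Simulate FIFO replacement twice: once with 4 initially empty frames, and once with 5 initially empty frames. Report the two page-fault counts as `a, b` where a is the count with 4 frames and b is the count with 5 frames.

6, 5

4 frames: F F . . F F . F . . . F → 6 faults.
5 frames: F F . . F F . F . . . . → 5 faults.
5 < 6: adding a frame reduced faults, as is typical.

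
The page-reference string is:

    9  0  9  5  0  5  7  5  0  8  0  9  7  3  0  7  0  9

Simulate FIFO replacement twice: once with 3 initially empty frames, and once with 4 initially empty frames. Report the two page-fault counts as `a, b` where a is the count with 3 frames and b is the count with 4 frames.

3 frames: F F . F . . F . . F F F F F F . . F → 11 faults.
4 frames: F F . F . . F . . F . F . F F F . . → 9 faults.
9 < 11: adding a frame reduced faults, as is typical.

11, 9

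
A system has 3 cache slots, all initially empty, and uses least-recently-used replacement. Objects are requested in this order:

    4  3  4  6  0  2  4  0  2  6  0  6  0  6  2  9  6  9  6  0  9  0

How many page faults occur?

4: miss, frames {4}
3: miss, frames {4,3}
4: hit
6: miss, frames {3,4,6}
0: miss, evict 3, frames {4,6,0}
2: miss, evict 4, frames {6,0,2}
4: miss, evict 6, frames {0,2,4}
0: hit
2: hit
6: miss, evict 4, frames {0,2,6}
0: hit
6: hit
0: hit
6: hit
2: hit
9: miss, evict 0, frames {6,2,9}
6: hit
9: hit
6: hit
0: miss, evict 2, frames {9,6,0}
9: hit
0: hit
Page faults: 9.

9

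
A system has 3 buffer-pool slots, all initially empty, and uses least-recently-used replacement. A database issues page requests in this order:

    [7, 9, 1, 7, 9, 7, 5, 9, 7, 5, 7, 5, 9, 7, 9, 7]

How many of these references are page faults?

4

7 -> fault, frames [7]
9 -> fault, frames [7, 9]
1 -> fault, frames [7, 9, 1]
7 -> hit
9 -> hit
7 -> hit
5 -> fault, evict 1, frames [9, 7, 5]
9 -> hit
7 -> hit
5 -> hit
7 -> hit
5 -> hit
9 -> hit
7 -> hit
9 -> hit
7 -> hit
Page faults: 4.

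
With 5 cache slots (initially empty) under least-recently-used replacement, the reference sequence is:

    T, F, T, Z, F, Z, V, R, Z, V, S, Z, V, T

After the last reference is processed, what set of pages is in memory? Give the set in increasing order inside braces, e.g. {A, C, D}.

{R, S, T, V, Z}

T → fault, frames (T)
F → fault, frames (T F)
T → hit
Z → fault, frames (F T Z)
F → hit
Z → hit
V → fault, frames (T F Z V)
R → fault, frames (T F Z V R)
Z → hit
V → hit
S → fault, evict T, frames (F R Z V S)
Z → hit
V → hit
T → fault, evict F, frames (R S Z V T)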